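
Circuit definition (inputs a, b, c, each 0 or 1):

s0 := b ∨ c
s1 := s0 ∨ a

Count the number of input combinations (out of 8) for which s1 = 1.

s1 = s0 ∨ a must be 1, so at least one of s0, a is 1.
Enumerating the 8 input combinations, 7 give s1 = 1 and 1 give s1 = 0.

7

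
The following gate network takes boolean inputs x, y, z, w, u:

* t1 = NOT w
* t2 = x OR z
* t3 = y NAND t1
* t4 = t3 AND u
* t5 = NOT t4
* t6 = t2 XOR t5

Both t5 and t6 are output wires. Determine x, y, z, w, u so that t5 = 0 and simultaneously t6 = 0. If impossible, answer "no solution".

x=0, y=0, z=0, w=0, u=1

Check with x=0, y=0, z=0, w=0, u=1:
t1 = NOT w = NOT 0 = 1
t2 = x OR z = 0 OR 0 = 0
t3 = y NAND t1 = 0 NAND 1 = 1
t4 = t3 AND u = 1 AND 1 = 1
t5 = NOT t4 = NOT 1 = 0
t6 = t2 XOR t5 = 0 XOR 0 = 0
So t5 = 0 and t6 = 0.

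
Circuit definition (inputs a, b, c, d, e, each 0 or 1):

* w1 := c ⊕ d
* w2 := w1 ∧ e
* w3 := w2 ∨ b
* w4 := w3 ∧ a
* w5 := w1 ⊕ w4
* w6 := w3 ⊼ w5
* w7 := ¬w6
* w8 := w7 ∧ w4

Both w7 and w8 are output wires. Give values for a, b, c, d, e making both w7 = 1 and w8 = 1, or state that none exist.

a=1, b=1, c=1, d=1, e=1

Check with a=1, b=1, c=1, d=1, e=1:
w1 = c ⊕ d = 1 ⊕ 1 = 0
w2 = w1 ∧ e = 0 ∧ 1 = 0
w3 = w2 ∨ b = 0 ∨ 1 = 1
w4 = w3 ∧ a = 1 ∧ 1 = 1
w5 = w1 ⊕ w4 = 0 ⊕ 1 = 1
w6 = w3 ⊼ w5 = 1 ⊼ 1 = 0
w7 = ¬w6 = ¬0 = 1
w8 = w7 ∧ w4 = 1 ∧ 1 = 1
So w7 = 1 and w8 = 1.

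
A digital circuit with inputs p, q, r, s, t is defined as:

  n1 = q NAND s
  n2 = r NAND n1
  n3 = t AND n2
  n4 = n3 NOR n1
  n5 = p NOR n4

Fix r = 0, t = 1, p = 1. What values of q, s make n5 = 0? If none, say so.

n5 = p NOR n4 must be 0, so at least one of p, n4 is 1.
Check with r = 0, t = 1, p = 1 and q=0, s=0:
n1 = q NAND s = 0 NAND 0 = 1
n2 = r NAND n1 = 0 NAND 1 = 1
n3 = t AND n2 = 1 AND 1 = 1
n4 = n3 NOR n1 = 1 NOR 1 = 0
n5 = p NOR n4 = 1 NOR 0 = 0
So n5 = 0.

q=0 s=0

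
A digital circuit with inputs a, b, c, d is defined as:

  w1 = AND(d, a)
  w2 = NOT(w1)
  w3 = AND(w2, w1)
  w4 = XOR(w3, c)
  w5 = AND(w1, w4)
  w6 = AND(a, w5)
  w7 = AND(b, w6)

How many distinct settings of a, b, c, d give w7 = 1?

w7 = AND(b, w6) must be 1, so both b = 1 and w6 = 1.
Satisfying assignments:
  a=1, b=1, c=1, d=1

1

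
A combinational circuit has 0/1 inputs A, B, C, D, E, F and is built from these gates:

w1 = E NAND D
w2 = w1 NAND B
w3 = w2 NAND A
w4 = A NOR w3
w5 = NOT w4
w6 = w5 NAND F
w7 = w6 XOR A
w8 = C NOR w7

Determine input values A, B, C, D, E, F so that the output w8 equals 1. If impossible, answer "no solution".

A=1 B=1 C=0 D=0 E=0 F=0

w8 = C NOR w7 must be 1, so both C = 0 and w7 = 0.
Check with A=1 B=1 C=0 D=0 E=0 F=0:
w1 = E NAND D = 0 NAND 0 = 1
w2 = w1 NAND B = 1 NAND 1 = 0
w3 = w2 NAND A = 0 NAND 1 = 1
w4 = A NOR w3 = 1 NOR 1 = 0
w5 = NOT w4 = NOT 0 = 1
w6 = w5 NAND F = 1 NAND 0 = 1
w7 = w6 XOR A = 1 XOR 1 = 0
w8 = C NOR w7 = 0 NOR 0 = 1
So w8 = 1 as required.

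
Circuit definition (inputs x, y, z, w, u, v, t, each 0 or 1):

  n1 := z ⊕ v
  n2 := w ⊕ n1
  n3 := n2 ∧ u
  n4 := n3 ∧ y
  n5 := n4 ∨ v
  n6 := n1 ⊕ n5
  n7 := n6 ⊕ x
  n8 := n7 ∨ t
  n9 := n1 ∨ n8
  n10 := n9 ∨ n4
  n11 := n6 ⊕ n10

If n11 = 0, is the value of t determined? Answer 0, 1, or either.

either

Both values of t occur among assignments with n11 = 0:
  t=0: x=0, y=0, z=0, w=0, u=0, v=0, t=0
  t=1: x=0, y=0, z=1, w=0, u=0, v=0, t=1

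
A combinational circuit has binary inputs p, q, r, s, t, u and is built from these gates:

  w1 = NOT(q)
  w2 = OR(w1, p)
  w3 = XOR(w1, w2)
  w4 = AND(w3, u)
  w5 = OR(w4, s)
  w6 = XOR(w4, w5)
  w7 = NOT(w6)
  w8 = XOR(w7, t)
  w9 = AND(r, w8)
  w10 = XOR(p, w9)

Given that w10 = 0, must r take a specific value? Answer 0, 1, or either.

Both values of r occur among assignments with w10 = 0:
  r=0: p=0, q=0, r=0, s=0, t=0, u=0
  r=1: p=0, q=0, r=1, s=0, t=1, u=0

either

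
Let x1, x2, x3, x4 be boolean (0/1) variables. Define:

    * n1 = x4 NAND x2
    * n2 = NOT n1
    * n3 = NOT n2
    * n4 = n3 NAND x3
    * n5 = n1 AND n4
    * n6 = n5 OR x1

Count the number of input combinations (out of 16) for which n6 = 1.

11

n6 = n5 OR x1 must be 1, so at least one of n5, x1 is 1.
Enumerating the 16 input combinations, 11 give n6 = 1 and 5 give n6 = 0.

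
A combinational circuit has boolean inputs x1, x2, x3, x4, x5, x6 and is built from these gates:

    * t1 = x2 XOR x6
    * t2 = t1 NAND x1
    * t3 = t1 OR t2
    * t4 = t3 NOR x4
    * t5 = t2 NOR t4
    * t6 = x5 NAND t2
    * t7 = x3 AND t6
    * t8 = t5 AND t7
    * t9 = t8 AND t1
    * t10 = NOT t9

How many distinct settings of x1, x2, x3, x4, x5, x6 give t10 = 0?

t10 = NOT t9 must be 0, so t9 = 1.
t9 = t8 AND t1 must be 1, so both t8 = 1 and t1 = 1.
Enumerating the 64 input combinations, 8 give t10 = 0 and 56 give t10 = 1.

8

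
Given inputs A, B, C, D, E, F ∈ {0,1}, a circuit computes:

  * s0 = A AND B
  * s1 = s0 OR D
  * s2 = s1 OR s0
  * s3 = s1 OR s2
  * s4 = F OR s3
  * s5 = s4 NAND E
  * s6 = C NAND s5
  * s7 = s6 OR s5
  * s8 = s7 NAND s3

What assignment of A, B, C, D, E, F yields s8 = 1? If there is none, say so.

A=1, B=0, C=0, D=0, E=1, F=1

s8 = s7 NAND s3 must be 1, so at least one of s7, s3 is 0.
Check with A=1, B=0, C=0, D=0, E=1, F=1:
s0 = A AND B = 1 AND 0 = 0
s1 = s0 OR D = 0 OR 0 = 0
s2 = s1 OR s0 = 0 OR 0 = 0
s3 = s1 OR s2 = 0 OR 0 = 0
s4 = F OR s3 = 1 OR 0 = 1
s5 = s4 NAND E = 1 NAND 1 = 0
s6 = C NAND s5 = 0 NAND 0 = 1
s7 = s6 OR s5 = 1 OR 0 = 1
s8 = s7 NAND s3 = 1 NAND 0 = 1
So s8 = 1 as required.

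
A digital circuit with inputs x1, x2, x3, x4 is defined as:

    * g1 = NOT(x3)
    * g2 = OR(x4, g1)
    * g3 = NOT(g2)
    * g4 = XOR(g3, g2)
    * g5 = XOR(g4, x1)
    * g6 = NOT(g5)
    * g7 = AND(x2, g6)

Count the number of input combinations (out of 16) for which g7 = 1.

4

g7 = AND(x2, g6) must be 1, so both x2 = 1 and g6 = 1.
Enumerating the 16 input combinations, 4 give g7 = 1 and 12 give g7 = 0.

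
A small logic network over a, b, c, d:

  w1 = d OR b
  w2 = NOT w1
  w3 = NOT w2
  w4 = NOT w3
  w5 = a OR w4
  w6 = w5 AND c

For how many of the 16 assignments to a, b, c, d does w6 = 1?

5

w6 = w5 AND c must be 1, so both w5 = 1 and c = 1.
w5 = a OR w4 must be 1, so at least one of a, w4 is 1.
Satisfying assignments:
  a=0, b=0, c=1, d=0
  a=1, b=0, c=1, d=0
  a=1, b=0, c=1, d=1
  a=1, b=1, c=1, d=0
  a=1, b=1, c=1, d=1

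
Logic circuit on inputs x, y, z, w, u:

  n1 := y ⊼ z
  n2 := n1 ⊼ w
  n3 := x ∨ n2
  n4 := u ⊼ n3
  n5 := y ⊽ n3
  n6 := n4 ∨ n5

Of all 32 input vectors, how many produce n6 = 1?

n6 = n4 ∨ n5 must be 1, so at least one of n4, n5 is 1.
Enumerating the 32 input combinations, 19 give n6 = 1 and 13 give n6 = 0.

19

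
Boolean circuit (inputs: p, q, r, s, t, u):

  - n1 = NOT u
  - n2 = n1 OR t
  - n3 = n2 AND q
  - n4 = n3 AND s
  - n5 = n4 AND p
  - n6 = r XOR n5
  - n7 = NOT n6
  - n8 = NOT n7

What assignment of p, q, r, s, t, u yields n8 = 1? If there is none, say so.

p=1, q=0, r=1, s=0, t=1, u=1

n8 = NOT n7 must be 1, so n7 = 0.
n7 = NOT n6 must be 0, so n6 = 1.
n6 = r XOR n5 must be 1, so r and n5 differ.
Check with p=1, q=0, r=1, s=0, t=1, u=1:
n1 = NOT u = NOT 1 = 0
n2 = n1 OR t = 0 OR 1 = 1
n3 = n2 AND q = 1 AND 0 = 0
n4 = n3 AND s = 0 AND 0 = 0
n5 = n4 AND p = 0 AND 1 = 0
n6 = r XOR n5 = 1 XOR 0 = 1
n7 = NOT n6 = NOT 1 = 0
n8 = NOT n7 = NOT 0 = 1
So n8 = 1 as required.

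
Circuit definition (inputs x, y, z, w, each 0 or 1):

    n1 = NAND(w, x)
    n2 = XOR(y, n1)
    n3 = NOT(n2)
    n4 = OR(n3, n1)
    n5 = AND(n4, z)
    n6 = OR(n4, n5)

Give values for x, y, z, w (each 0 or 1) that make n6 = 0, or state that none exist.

x=1, y=1, z=0, w=1

n6 = OR(n4, n5) must be 0, so both n4 = 0 and n5 = 0.
Check with x=1, y=1, z=0, w=1:
n1 = NAND(w, x) = NAND(1, 1) = 0
n2 = XOR(y, n1) = XOR(1, 0) = 1
n3 = NOT(n2) = NOT 1 = 0
n4 = OR(n3, n1) = OR(0, 0) = 0
n5 = AND(n4, z) = AND(0, 0) = 0
n6 = OR(n4, n5) = OR(0, 0) = 0
So n6 = 0 as required.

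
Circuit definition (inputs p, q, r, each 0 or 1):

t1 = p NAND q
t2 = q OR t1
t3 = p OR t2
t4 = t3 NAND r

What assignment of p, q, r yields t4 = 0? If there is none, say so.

t4 = t3 NAND r must be 0, so both t3 = 1 and r = 1.
Check with p=1, q=0, r=1:
t1 = p NAND q = 1 NAND 0 = 1
t2 = q OR t1 = 0 OR 1 = 1
t3 = p OR t2 = 1 OR 1 = 1
t4 = t3 NAND r = 1 NAND 1 = 0
So t4 = 0 as required.

p=1, q=0, r=1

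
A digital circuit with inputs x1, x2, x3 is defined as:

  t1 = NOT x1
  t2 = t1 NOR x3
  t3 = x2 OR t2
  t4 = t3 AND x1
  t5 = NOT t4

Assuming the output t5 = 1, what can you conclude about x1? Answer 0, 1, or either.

Both values of x1 occur among assignments with t5 = 1:
  x1=0: x1=0, x2=0, x3=0
  x1=1: x1=1, x2=0, x3=1

either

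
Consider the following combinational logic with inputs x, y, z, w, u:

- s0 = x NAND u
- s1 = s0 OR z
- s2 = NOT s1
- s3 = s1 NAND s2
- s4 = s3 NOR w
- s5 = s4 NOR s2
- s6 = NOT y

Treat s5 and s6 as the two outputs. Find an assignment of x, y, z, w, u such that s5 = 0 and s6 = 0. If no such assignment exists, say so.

x=1, y=1, z=0, w=0, u=1

Check with x=1, y=1, z=0, w=0, u=1:
s0 = x NAND u = 1 NAND 1 = 0
s1 = s0 OR z = 0 OR 0 = 0
s2 = NOT s1 = NOT 0 = 1
s3 = s1 NAND s2 = 0 NAND 1 = 1
s4 = s3 NOR w = 1 NOR 0 = 0
s5 = s4 NOR s2 = 0 NOR 1 = 0
s6 = NOT y = NOT 1 = 0
So s5 = 0 and s6 = 0.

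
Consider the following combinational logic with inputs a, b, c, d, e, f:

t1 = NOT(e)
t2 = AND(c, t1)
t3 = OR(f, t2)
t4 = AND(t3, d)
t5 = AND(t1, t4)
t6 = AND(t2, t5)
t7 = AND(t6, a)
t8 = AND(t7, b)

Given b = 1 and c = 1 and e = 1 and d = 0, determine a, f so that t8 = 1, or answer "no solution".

no solution exists

With b = 1 and c = 1 and e = 1 and d = 0 fixed, none of the 4 settings of a, f give t8 = 1.
For example, with a=0, f=1:
t1 = NOT(e) = NOT 1 = 0
t2 = AND(c, t1) = AND(1, 0) = 0
t3 = OR(f, t2) = OR(1, 0) = 1
t4 = AND(t3, d) = AND(1, 0) = 0
t5 = AND(t1, t4) = AND(0, 0) = 0
t6 = AND(t2, t5) = AND(0, 0) = 0
t7 = AND(t6, a) = AND(0, 0) = 0
t8 = AND(t7, b) = AND(0, 1) = 0
giving t8 = 0 ≠ 1.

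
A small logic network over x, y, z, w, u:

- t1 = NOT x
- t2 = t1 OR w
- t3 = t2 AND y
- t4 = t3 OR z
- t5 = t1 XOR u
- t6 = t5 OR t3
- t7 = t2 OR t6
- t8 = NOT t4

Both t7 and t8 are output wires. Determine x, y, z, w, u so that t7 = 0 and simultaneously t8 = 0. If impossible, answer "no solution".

x=1, y=0, z=1, w=0, u=0

Check with x=1, y=0, z=1, w=0, u=0:
t1 = NOT x = NOT 1 = 0
t2 = t1 OR w = 0 OR 0 = 0
t3 = t2 AND y = 0 AND 0 = 0
t4 = t3 OR z = 0 OR 1 = 1
t5 = t1 XOR u = 0 XOR 0 = 0
t6 = t5 OR t3 = 0 OR 0 = 0
t7 = t2 OR t6 = 0 OR 0 = 0
t8 = NOT t4 = NOT 1 = 0
So t7 = 0 and t8 = 0.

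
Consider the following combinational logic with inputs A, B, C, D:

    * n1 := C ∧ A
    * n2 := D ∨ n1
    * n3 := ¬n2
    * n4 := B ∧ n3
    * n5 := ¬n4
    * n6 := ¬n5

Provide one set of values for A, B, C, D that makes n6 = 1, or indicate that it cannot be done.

A=0 B=1 C=1 D=0

Check with A=0 B=1 C=1 D=0:
n1 = C ∧ A = 1 ∧ 0 = 0
n2 = D ∨ n1 = 0 ∨ 0 = 0
n3 = ¬n2 = ¬0 = 1
n4 = B ∧ n3 = 1 ∧ 1 = 1
n5 = ¬n4 = ¬1 = 0
n6 = ¬n5 = ¬0 = 1
So n6 = 1 as required.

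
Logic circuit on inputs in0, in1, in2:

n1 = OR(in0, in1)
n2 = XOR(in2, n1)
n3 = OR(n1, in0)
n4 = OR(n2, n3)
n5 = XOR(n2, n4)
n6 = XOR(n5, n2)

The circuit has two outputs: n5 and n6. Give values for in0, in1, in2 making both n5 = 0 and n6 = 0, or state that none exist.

in0=0, in1=0, in2=0

Check with in0=0, in1=0, in2=0:
n1 = OR(in0, in1) = OR(0, 0) = 0
n2 = XOR(in2, n1) = XOR(0, 0) = 0
n3 = OR(n1, in0) = OR(0, 0) = 0
n4 = OR(n2, n3) = OR(0, 0) = 0
n5 = XOR(n2, n4) = XOR(0, 0) = 0
n6 = XOR(n5, n2) = XOR(0, 0) = 0
So n5 = 0 and n6 = 0.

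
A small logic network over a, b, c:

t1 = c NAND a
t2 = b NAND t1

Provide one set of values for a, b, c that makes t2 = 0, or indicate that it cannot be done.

Check with a=1, b=1, c=0:
t1 = c NAND a = 0 NAND 1 = 1
t2 = b NAND t1 = 1 NAND 1 = 0
So t2 = 0 as required.

a=1, b=1, c=0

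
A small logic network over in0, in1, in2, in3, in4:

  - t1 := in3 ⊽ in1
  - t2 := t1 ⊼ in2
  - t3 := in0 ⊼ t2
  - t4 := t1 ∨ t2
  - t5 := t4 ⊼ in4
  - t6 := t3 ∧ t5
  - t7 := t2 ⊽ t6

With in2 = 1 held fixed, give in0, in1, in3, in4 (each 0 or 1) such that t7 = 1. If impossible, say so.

in0=0 in1=0 in3=0 in4=1

t7 = t2 ⊽ t6 must be 1, so both t2 = 0 and t6 = 0.
t2 = t1 ⊼ in2 must be 0, so both t1 = 1 and in2 = 1.
Check with in2 = 1 and in0=0, in1=0, in3=0, in4=1:
t1 = in3 ⊽ in1 = 0 ⊽ 0 = 1
t2 = t1 ⊼ in2 = 1 ⊼ 1 = 0
t3 = in0 ⊼ t2 = 0 ⊼ 0 = 1
t4 = t1 ∨ t2 = 1 ∨ 0 = 1
t5 = t4 ⊼ in4 = 1 ⊼ 1 = 0
t6 = t3 ∧ t5 = 1 ∧ 0 = 0
t7 = t2 ⊽ t6 = 0 ⊽ 0 = 1
So t7 = 1.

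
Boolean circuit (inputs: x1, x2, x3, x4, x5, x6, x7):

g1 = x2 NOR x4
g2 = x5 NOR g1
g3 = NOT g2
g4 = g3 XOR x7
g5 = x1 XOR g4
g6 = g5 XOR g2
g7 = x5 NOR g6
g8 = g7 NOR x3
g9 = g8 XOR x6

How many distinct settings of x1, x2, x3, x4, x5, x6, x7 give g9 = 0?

64

g9 = g8 XOR x6 must be 0, so g8 and x6 are equal.
Enumerating the 128 input combinations, 64 give g9 = 0 and 64 give g9 = 1.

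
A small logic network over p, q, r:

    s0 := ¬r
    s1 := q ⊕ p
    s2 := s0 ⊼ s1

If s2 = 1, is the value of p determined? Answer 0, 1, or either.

either

Both values of p occur among assignments with s2 = 1:
  p=0: p=0, q=0, r=0
  p=1: p=1, q=0, r=1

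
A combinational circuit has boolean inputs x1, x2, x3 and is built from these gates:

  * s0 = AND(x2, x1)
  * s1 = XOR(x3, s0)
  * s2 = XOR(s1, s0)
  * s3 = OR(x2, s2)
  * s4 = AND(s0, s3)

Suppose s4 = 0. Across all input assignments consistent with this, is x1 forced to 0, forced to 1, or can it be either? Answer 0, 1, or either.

either

Both values of x1 occur among assignments with s4 = 0:
  x1=0: x1=0, x2=0, x3=0
  x1=1: x1=1, x2=0, x3=0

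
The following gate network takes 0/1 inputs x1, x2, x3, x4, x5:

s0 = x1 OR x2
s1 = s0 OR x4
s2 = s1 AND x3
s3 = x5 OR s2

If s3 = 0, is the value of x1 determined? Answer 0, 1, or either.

Both values of x1 occur among assignments with s3 = 0:
  x1=0: x1=0, x2=0, x3=0, x4=0, x5=0
  x1=1: x1=1, x2=0, x3=0, x4=0, x5=0

either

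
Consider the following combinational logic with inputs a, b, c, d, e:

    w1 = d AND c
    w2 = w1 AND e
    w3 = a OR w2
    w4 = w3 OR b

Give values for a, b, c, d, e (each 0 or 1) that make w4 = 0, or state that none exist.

a=0 b=0 c=0 d=0 e=0

w4 = w3 OR b must be 0, so both w3 = 0 and b = 0.
Check with a=0 b=0 c=0 d=0 e=0:
w1 = d AND c = 0 AND 0 = 0
w2 = w1 AND e = 0 AND 0 = 0
w3 = a OR w2 = 0 OR 0 = 0
w4 = w3 OR b = 0 OR 0 = 0
So w4 = 0 as required.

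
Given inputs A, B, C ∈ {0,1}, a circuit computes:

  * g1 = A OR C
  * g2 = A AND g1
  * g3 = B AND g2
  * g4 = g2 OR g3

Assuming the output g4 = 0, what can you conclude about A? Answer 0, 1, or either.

0

g4 = g2 OR g3 must be 0, so both g2 = 0 and g3 = 0.
Every assignment with g4 = 0 has A = 0; there are 4 such assignment(s).
  A=0, B=0, C=0
  A=0, B=0, C=1
  A=0, B=1, C=0
  A=0, B=1, C=1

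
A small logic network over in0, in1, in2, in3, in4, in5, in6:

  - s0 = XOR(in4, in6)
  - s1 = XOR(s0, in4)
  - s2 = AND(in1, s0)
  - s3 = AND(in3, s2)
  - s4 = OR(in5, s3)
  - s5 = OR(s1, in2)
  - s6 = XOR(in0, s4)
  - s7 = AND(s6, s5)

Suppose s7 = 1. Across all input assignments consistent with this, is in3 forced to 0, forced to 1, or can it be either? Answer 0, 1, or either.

Both values of in3 occur among assignments with s7 = 1:
  in3=0: in0=0, in1=0, in2=0, in3=0, in4=0, in5=1, in6=1
  in3=1: in0=0, in1=0, in2=0, in3=1, in4=0, in5=1, in6=1

either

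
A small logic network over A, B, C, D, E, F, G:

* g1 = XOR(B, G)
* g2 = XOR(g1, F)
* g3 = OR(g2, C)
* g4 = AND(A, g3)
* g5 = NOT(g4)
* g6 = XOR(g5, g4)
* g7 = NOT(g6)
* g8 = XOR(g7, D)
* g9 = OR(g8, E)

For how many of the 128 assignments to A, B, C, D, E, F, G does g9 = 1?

96

g9 = OR(g8, E) must be 1, so at least one of g8, E is 1.
Enumerating the 128 input combinations, 96 give g9 = 1 and 32 give g9 = 0.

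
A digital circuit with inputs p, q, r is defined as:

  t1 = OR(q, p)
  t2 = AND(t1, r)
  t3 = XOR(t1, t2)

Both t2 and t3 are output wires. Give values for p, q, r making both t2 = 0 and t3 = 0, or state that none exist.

Check with p=0 q=0 r=1:
t1 = OR(q, p) = OR(0, 0) = 0
t2 = AND(t1, r) = AND(0, 1) = 0
t3 = XOR(t1, t2) = XOR(0, 0) = 0
So t2 = 0 and t3 = 0.

p=0 q=0 r=1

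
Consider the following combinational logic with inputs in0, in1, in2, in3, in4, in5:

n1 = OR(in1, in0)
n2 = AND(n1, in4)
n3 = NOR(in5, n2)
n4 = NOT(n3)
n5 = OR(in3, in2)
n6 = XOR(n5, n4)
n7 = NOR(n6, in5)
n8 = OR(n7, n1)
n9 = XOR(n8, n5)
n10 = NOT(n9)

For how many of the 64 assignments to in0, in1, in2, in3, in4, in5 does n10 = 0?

26

n10 = NOT(n9) must be 0, so n9 = 1.
n9 = XOR(n8, n5) must be 1, so n8 and n5 differ.
Enumerating the 64 input combinations, 26 give n10 = 0 and 38 give n10 = 1.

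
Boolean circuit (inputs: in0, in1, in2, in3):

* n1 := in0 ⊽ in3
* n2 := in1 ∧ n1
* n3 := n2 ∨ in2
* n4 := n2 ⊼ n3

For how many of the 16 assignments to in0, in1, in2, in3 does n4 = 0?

n4 = n2 ⊼ n3 must be 0, so both n2 = 1 and n3 = 1.
n2 = in1 ∧ n1 must be 1, so both in1 = 1 and n1 = 1.
Enumerating the 16 input combinations, 2 give n4 = 0 and 14 give n4 = 1.

2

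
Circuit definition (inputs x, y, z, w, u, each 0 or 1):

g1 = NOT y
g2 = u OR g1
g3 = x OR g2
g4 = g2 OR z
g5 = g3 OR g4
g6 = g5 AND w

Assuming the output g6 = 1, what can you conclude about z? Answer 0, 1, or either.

Both values of z occur among assignments with g6 = 1:
  z=0: x=0, y=0, z=0, w=1, u=0
  z=1: x=0, y=0, z=1, w=1, u=0

either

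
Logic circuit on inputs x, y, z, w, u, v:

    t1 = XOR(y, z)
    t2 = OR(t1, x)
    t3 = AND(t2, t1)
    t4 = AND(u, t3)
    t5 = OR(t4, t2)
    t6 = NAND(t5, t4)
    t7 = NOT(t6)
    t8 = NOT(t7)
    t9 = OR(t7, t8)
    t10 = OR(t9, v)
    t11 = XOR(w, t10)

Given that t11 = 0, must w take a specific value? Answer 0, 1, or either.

1

t11 = XOR(w, t10) must be 0, so w and t10 are equal.
Every assignment with t11 = 0 has w = 1; there are 32 such assignment(s).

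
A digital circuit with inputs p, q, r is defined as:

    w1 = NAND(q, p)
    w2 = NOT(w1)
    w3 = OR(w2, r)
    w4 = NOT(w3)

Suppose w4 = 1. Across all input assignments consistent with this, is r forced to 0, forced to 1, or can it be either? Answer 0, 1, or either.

w4 = NOT(w3) must be 1, so w3 = 0.
w3 = OR(w2, r) must be 0, so both w2 = 0 and r = 0.
Every assignment with w4 = 1 has r = 0; there are 3 such assignment(s).
  p=0, q=0, r=0
  p=0, q=1, r=0
  p=1, q=0, r=0

0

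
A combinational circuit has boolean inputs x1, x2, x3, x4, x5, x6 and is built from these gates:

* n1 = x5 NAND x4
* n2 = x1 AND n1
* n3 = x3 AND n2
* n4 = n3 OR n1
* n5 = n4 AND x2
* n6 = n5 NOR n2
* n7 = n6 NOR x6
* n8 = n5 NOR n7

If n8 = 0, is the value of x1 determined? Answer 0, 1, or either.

either

Both values of x1 occur among assignments with n8 = 0:
  x1=0: x1=0, x2=1, x3=0, x4=0, x5=0, x6=0
  x1=1: x1=1, x2=0, x3=0, x4=0, x5=0, x6=0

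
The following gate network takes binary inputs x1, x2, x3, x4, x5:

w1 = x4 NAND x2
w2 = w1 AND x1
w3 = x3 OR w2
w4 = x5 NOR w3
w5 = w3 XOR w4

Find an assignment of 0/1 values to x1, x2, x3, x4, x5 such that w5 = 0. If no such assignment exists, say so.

x1=0, x2=1, x3=0, x4=0, x5=1

Check with x1=0, x2=1, x3=0, x4=0, x5=1:
w1 = x4 NAND x2 = 0 NAND 1 = 1
w2 = w1 AND x1 = 1 AND 0 = 0
w3 = x3 OR w2 = 0 OR 0 = 0
w4 = x5 NOR w3 = 1 NOR 0 = 0
w5 = w3 XOR w4 = 0 XOR 0 = 0
So w5 = 0 as required.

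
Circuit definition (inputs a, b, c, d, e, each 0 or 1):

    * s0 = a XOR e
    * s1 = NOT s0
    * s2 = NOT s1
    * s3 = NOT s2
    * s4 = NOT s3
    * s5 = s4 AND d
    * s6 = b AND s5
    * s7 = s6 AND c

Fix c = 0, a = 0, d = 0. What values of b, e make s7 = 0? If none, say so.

s7 = s6 AND c must be 0, so at least one of s6, c is 0.
Check with c = 0, a = 0, d = 0 and b=0, e=1:
s0 = a XOR e = 0 XOR 1 = 1
s1 = NOT s0 = NOT 1 = 0
s2 = NOT s1 = NOT 0 = 1
s3 = NOT s2 = NOT 1 = 0
s4 = NOT s3 = NOT 0 = 1
s5 = s4 AND d = 1 AND 0 = 0
s6 = b AND s5 = 0 AND 0 = 0
s7 = s6 AND c = 0 AND 0 = 0
So s7 = 0.

b=0, e=1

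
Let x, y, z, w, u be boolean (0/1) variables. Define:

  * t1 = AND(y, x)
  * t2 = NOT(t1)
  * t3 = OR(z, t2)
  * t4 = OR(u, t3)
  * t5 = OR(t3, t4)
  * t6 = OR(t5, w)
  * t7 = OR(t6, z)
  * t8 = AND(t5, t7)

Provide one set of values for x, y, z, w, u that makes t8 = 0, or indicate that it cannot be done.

x=1 y=1 z=0 w=1 u=0

t8 = AND(t5, t7) must be 0, so at least one of t5, t7 is 0.
Check with x=1 y=1 z=0 w=1 u=0:
t1 = AND(y, x) = AND(1, 1) = 1
t2 = NOT(t1) = NOT 1 = 0
t3 = OR(z, t2) = OR(0, 0) = 0
t4 = OR(u, t3) = OR(0, 0) = 0
t5 = OR(t3, t4) = OR(0, 0) = 0
t6 = OR(t5, w) = OR(0, 1) = 1
t7 = OR(t6, z) = OR(1, 0) = 1
t8 = AND(t5, t7) = AND(0, 1) = 0
So t8 = 0 as required.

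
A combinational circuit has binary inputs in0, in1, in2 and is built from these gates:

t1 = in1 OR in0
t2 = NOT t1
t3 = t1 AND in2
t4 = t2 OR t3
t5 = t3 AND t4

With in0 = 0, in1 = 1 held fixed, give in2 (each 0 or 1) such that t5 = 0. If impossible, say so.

Check with in0 = 0, in1 = 1 and in2=0:
t1 = in1 OR in0 = 1 OR 0 = 1
t2 = NOT t1 = NOT 1 = 0
t3 = t1 AND in2 = 1 AND 0 = 0
t4 = t2 OR t3 = 0 OR 0 = 0
t5 = t3 AND t4 = 0 AND 0 = 0
So t5 = 0.

in2=0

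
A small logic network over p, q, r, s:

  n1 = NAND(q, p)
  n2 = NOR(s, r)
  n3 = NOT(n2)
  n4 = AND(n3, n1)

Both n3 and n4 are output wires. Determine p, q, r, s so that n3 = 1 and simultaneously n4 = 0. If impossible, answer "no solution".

Check with p=1, q=1, r=1, s=0:
n1 = NAND(q, p) = NAND(1, 1) = 0
n2 = NOR(s, r) = NOR(0, 1) = 0
n3 = NOT(n2) = NOT 0 = 1
n4 = AND(n3, n1) = AND(1, 0) = 0
So n3 = 1 and n4 = 0.

p=1, q=1, r=1, s=0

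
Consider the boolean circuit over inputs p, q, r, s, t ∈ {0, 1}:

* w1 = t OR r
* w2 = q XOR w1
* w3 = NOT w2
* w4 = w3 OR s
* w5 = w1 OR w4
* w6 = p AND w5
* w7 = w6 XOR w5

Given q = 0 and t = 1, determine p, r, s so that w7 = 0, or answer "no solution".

p=1, r=1, s=0

Check with q = 0 and t = 1 and p=1, r=1, s=0:
w1 = t OR r = 1 OR 1 = 1
w2 = q XOR w1 = 0 XOR 1 = 1
w3 = NOT w2 = NOT 1 = 0
w4 = w3 OR s = 0 OR 0 = 0
w5 = w1 OR w4 = 1 OR 0 = 1
w6 = p AND w5 = 1 AND 1 = 1
w7 = w6 XOR w5 = 1 XOR 1 = 0
So w7 = 0.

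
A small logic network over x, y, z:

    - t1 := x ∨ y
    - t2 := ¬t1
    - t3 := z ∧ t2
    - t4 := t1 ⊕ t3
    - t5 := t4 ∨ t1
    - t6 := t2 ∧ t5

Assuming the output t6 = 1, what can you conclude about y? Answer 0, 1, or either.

t6 = t2 ∧ t5 must be 1, so both t2 = 1 and t5 = 1.
t2 = ¬t1 must be 1, so t1 = 0.
Every assignment with t6 = 1 has y = 0; there are 1 such assignment(s).
  x=0, y=0, z=1

0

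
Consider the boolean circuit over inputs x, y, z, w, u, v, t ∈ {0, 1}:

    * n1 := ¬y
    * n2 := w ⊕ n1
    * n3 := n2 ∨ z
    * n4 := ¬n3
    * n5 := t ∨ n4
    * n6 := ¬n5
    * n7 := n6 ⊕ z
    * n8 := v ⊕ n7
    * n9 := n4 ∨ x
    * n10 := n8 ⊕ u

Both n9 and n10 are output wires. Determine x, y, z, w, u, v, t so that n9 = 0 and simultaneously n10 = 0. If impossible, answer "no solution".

x=0, y=1, z=0, w=1, u=1, v=1, t=1

Check with x=0, y=1, z=0, w=1, u=1, v=1, t=1:
n1 = ¬y = ¬1 = 0
n2 = w ⊕ n1 = 1 ⊕ 0 = 1
n3 = n2 ∨ z = 1 ∨ 0 = 1
n4 = ¬n3 = ¬1 = 0
n5 = t ∨ n4 = 1 ∨ 0 = 1
n6 = ¬n5 = ¬1 = 0
n7 = n6 ⊕ z = 0 ⊕ 0 = 0
n8 = v ⊕ n7 = 1 ⊕ 0 = 1
n9 = n4 ∨ x = 0 ∨ 0 = 0
n10 = n8 ⊕ u = 1 ⊕ 1 = 0
So n9 = 0 and n10 = 0.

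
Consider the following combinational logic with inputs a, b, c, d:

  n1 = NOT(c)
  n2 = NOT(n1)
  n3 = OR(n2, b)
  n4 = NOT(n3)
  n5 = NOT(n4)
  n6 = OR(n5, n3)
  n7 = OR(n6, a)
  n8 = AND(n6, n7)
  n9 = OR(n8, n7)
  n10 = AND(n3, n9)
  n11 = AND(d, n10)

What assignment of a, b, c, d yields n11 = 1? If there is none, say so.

a=0, b=1, c=1, d=1

n11 = AND(d, n10) must be 1, so both d = 1 and n10 = 1.
n10 = AND(n3, n9) must be 1, so both n3 = 1 and n9 = 1.
Check with a=0, b=1, c=1, d=1:
n1 = NOT(c) = NOT 1 = 0
n2 = NOT(n1) = NOT 0 = 1
n3 = OR(n2, b) = OR(1, 1) = 1
n4 = NOT(n3) = NOT 1 = 0
n5 = NOT(n4) = NOT 0 = 1
n6 = OR(n5, n3) = OR(1, 1) = 1
n7 = OR(n6, a) = OR(1, 0) = 1
n8 = AND(n6, n7) = AND(1, 1) = 1
n9 = OR(n8, n7) = OR(1, 1) = 1
n10 = AND(n3, n9) = AND(1, 1) = 1
n11 = AND(d, n10) = AND(1, 1) = 1
So n11 = 1 as required.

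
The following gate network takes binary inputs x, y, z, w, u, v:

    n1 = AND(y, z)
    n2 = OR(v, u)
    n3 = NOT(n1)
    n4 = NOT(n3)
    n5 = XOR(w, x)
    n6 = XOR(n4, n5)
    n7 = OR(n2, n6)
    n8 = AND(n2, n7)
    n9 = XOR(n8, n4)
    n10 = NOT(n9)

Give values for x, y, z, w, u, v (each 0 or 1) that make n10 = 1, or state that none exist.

x=0, y=1, z=1, w=0, u=1, v=1

n10 = NOT(n9) must be 1, so n9 = 0.
n9 = XOR(n8, n4) must be 0, so n8 and n4 are equal.
Check with x=0, y=1, z=1, w=0, u=1, v=1:
n1 = AND(y, z) = AND(1, 1) = 1
n2 = OR(v, u) = OR(1, 1) = 1
n3 = NOT(n1) = NOT 1 = 0
n4 = NOT(n3) = NOT 0 = 1
n5 = XOR(w, x) = XOR(0, 0) = 0
n6 = XOR(n4, n5) = XOR(1, 0) = 1
n7 = OR(n2, n6) = OR(1, 1) = 1
n8 = AND(n2, n7) = AND(1, 1) = 1
n9 = XOR(n8, n4) = XOR(1, 1) = 0
n10 = NOT(n9) = NOT 0 = 1
So n10 = 1 as required.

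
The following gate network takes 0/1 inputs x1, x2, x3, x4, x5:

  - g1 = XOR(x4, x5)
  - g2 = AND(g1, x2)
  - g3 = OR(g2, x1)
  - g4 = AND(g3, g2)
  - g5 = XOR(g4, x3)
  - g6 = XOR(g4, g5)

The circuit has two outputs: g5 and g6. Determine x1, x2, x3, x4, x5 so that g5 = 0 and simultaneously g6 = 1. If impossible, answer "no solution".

Check with x1=0, x2=1, x3=1, x4=0, x5=1:
g1 = XOR(x4, x5) = XOR(0, 1) = 1
g2 = AND(g1, x2) = AND(1, 1) = 1
g3 = OR(g2, x1) = OR(1, 0) = 1
g4 = AND(g3, g2) = AND(1, 1) = 1
g5 = XOR(g4, x3) = XOR(1, 1) = 0
g6 = XOR(g4, g5) = XOR(1, 0) = 1
So g5 = 0 and g6 = 1.

x1=0, x2=1, x3=1, x4=0, x5=1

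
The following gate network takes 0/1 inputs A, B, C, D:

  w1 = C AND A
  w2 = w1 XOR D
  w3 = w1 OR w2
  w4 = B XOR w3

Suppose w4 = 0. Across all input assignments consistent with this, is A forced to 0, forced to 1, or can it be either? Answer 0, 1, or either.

Both values of A occur among assignments with w4 = 0:
  A=0: A=0, B=0, C=0, D=0
  A=1: A=1, B=0, C=0, D=0

either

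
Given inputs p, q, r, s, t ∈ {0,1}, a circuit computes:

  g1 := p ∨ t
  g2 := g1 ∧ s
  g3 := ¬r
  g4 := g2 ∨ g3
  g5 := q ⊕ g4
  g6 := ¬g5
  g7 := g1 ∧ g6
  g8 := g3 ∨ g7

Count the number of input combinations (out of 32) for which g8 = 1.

g8 = g3 ∨ g7 must be 1, so at least one of g3, g7 is 1.
Enumerating the 32 input combinations, 22 give g8 = 1 and 10 give g8 = 0.

22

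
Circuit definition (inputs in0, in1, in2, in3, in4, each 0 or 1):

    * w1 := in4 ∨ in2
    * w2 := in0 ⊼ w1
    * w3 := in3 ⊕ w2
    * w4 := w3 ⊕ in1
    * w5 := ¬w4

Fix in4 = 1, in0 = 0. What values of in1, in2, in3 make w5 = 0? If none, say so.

w5 = ¬w4 must be 0, so w4 = 1.
w4 = w3 ⊕ in1 must be 1, so w3 and in1 differ.
Check with in4 = 1, in0 = 0 and in1=1, in2=1, in3=1:
w1 = in4 ∨ in2 = 1 ∨ 1 = 1
w2 = in0 ⊼ w1 = 0 ⊼ 1 = 1
w3 = in3 ⊕ w2 = 1 ⊕ 1 = 0
w4 = w3 ⊕ in1 = 0 ⊕ 1 = 1
w5 = ¬w4 = ¬1 = 0
So w5 = 0.

in1=1, in2=1, in3=1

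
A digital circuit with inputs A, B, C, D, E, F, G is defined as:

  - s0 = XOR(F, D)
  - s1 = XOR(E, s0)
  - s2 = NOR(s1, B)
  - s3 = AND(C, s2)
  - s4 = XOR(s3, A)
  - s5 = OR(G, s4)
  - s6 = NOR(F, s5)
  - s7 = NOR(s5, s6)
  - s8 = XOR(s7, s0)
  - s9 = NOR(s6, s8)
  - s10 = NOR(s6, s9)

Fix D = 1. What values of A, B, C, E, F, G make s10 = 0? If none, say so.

Check with D = 1 and A=0, B=0, C=1, E=0, F=1, G=0:
s0 = XOR(F, D) = XOR(1, 1) = 0
s1 = XOR(E, s0) = XOR(0, 0) = 0
s2 = NOR(s1, B) = NOR(0, 0) = 1
s3 = AND(C, s2) = AND(1, 1) = 1
s4 = XOR(s3, A) = XOR(1, 0) = 1
s5 = OR(G, s4) = OR(0, 1) = 1
s6 = NOR(F, s5) = NOR(1, 1) = 0
s7 = NOR(s5, s6) = NOR(1, 0) = 0
s8 = XOR(s7, s0) = XOR(0, 0) = 0
s9 = NOR(s6, s8) = NOR(0, 0) = 1
s10 = NOR(s6, s9) = NOR(0, 1) = 0
So s10 = 0.

A=0, B=0, C=1, E=0, F=1, G=0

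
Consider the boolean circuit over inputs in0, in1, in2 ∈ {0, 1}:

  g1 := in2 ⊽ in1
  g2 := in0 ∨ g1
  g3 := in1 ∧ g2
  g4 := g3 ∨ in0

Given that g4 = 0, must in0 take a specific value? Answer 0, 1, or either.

g4 = g3 ∨ in0 must be 0, so both g3 = 0 and in0 = 0.
Every assignment with g4 = 0 has in0 = 0; there are 4 such assignment(s).
  in0=0, in1=0, in2=0
  in0=0, in1=0, in2=1
  in0=0, in1=1, in2=0
  in0=0, in1=1, in2=1

0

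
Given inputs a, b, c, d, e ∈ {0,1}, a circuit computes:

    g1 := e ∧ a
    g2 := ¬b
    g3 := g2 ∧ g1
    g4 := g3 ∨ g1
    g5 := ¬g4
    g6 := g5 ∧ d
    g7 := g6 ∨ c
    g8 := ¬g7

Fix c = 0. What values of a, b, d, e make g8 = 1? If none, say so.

Check with c = 0 and a=0, b=1, d=0, e=1:
g1 = e ∧ a = 1 ∧ 0 = 0
g2 = ¬b = ¬1 = 0
g3 = g2 ∧ g1 = 0 ∧ 0 = 0
g4 = g3 ∨ g1 = 0 ∨ 0 = 0
g5 = ¬g4 = ¬0 = 1
g6 = g5 ∧ d = 1 ∧ 0 = 0
g7 = g6 ∨ c = 0 ∨ 0 = 0
g8 = ¬g7 = ¬0 = 1
So g8 = 1.

a=0, b=1, d=0, e=1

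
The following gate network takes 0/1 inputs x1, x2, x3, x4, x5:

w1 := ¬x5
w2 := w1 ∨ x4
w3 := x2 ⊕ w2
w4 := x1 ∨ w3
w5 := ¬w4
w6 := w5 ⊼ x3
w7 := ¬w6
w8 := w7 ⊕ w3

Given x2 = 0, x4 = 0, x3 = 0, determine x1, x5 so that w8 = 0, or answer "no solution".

w8 = w7 ⊕ w3 must be 0, so w7 and w3 are equal.
Check with x2 = 0, x4 = 0, x3 = 0 and x1=0, x5=1:
w1 = ¬x5 = ¬1 = 0
w2 = w1 ∨ x4 = 0 ∨ 0 = 0
w3 = x2 ⊕ w2 = 0 ⊕ 0 = 0
w4 = x1 ∨ w3 = 0 ∨ 0 = 0
w5 = ¬w4 = ¬0 = 1
w6 = w5 ⊼ x3 = 1 ⊼ 0 = 1
w7 = ¬w6 = ¬1 = 0
w8 = w7 ⊕ w3 = 0 ⊕ 0 = 0
So w8 = 0.

x1=0 x5=1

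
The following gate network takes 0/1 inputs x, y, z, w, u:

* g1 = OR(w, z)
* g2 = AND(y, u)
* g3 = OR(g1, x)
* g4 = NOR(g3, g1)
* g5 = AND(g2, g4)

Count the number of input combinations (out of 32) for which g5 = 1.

g5 = AND(g2, g4) must be 1, so both g2 = 1 and g4 = 1.
g2 = AND(y, u) must be 1, so both y = 1 and u = 1.
g4 = NOR(g3, g1) must be 1, so both g3 = 0 and g1 = 0.
Satisfying assignments:
  x=0, y=1, z=0, w=0, u=1

1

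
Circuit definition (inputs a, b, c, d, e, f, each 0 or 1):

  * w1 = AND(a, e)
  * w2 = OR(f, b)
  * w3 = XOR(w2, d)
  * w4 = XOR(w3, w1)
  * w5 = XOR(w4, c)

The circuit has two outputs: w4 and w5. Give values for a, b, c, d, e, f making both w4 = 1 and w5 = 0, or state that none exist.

a=1, b=0, c=1, d=1, e=0, f=0

Check with a=1, b=0, c=1, d=1, e=0, f=0:
w1 = AND(a, e) = AND(1, 0) = 0
w2 = OR(f, b) = OR(0, 0) = 0
w3 = XOR(w2, d) = XOR(0, 1) = 1
w4 = XOR(w3, w1) = XOR(1, 0) = 1
w5 = XOR(w4, c) = XOR(1, 1) = 0
So w4 = 1 and w5 = 0.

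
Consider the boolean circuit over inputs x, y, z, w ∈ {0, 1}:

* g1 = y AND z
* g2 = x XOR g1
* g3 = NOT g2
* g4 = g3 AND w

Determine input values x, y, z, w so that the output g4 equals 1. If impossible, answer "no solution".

x=0 y=0 z=1 w=1

g4 = g3 AND w must be 1, so both g3 = 1 and w = 1.
Check with x=0 y=0 z=1 w=1:
g1 = y AND z = 0 AND 1 = 0
g2 = x XOR g1 = 0 XOR 0 = 0
g3 = NOT g2 = NOT 0 = 1
g4 = g3 AND w = 1 AND 1 = 1
So g4 = 1 as required.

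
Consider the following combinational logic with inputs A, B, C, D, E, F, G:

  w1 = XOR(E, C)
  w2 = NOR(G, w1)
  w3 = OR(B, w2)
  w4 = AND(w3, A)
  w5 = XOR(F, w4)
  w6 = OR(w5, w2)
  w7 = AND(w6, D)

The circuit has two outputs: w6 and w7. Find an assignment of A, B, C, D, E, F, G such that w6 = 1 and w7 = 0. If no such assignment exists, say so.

A=1, B=0, C=1, D=0, E=1, F=0, G=0

Check with A=1, B=0, C=1, D=0, E=1, F=0, G=0:
w1 = XOR(E, C) = XOR(1, 1) = 0
w2 = NOR(G, w1) = NOR(0, 0) = 1
w3 = OR(B, w2) = OR(0, 1) = 1
w4 = AND(w3, A) = AND(1, 1) = 1
w5 = XOR(F, w4) = XOR(0, 1) = 1
w6 = OR(w5, w2) = OR(1, 1) = 1
w7 = AND(w6, D) = AND(1, 0) = 0
So w6 = 1 and w7 = 0.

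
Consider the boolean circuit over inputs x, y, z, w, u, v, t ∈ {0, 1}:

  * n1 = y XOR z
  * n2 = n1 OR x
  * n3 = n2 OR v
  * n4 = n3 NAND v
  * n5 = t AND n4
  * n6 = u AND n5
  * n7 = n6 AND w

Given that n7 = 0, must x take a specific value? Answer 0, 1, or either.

either

Both values of x occur among assignments with n7 = 0:
  x=0: x=0, y=0, z=0, w=0, u=0, v=0, t=0
  x=1: x=1, y=0, z=0, w=0, u=0, v=0, t=0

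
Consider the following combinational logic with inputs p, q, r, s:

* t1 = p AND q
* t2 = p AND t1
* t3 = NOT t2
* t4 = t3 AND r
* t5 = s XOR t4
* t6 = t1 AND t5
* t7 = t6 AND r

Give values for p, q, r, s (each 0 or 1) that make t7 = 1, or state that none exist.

p=1 q=1 r=1 s=1

Check with p=1 q=1 r=1 s=1:
t1 = p AND q = 1 AND 1 = 1
t2 = p AND t1 = 1 AND 1 = 1
t3 = NOT t2 = NOT 1 = 0
t4 = t3 AND r = 0 AND 1 = 0
t5 = s XOR t4 = 1 XOR 0 = 1
t6 = t1 AND t5 = 1 AND 1 = 1
t7 = t6 AND r = 1 AND 1 = 1
So t7 = 1 as required.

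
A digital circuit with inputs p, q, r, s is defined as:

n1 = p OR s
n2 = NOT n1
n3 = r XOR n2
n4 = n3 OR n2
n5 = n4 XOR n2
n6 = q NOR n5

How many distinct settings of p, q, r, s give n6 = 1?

5

n6 = q NOR n5 must be 1, so both q = 0 and n5 = 0.
Enumerating the 16 input combinations, 5 give n6 = 1 and 11 give n6 = 0.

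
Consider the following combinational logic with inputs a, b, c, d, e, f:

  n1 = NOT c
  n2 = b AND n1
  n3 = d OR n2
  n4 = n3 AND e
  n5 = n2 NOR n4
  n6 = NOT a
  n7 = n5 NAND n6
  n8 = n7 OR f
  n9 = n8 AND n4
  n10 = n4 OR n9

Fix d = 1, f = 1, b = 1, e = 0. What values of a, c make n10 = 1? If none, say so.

no solution exists

With d = 1, f = 1, b = 1, e = 0 fixed, none of the 4 settings of a, c give n10 = 1.
For example, with a=0, c=0:
n1 = NOT c = NOT 0 = 1
n2 = b AND n1 = 1 AND 1 = 1
n3 = d OR n2 = 1 OR 1 = 1
n4 = n3 AND e = 1 AND 0 = 0
n5 = n2 NOR n4 = 1 NOR 0 = 0
n6 = NOT a = NOT 0 = 1
n7 = n5 NAND n6 = 0 NAND 1 = 1
n8 = n7 OR f = 1 OR 1 = 1
n9 = n8 AND n4 = 1 AND 0 = 0
n10 = n4 OR n9 = 0 OR 0 = 0
giving n10 = 0 ≠ 1.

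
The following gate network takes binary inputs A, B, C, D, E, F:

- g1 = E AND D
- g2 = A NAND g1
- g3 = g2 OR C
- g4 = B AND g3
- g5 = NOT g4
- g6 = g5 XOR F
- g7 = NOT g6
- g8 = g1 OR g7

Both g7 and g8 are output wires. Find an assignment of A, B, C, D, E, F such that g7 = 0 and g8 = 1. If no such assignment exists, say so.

A=0, B=1, C=1, D=1, E=1, F=1

Check with A=0, B=1, C=1, D=1, E=1, F=1:
g1 = E AND D = 1 AND 1 = 1
g2 = A NAND g1 = 0 NAND 1 = 1
g3 = g2 OR C = 1 OR 1 = 1
g4 = B AND g3 = 1 AND 1 = 1
g5 = NOT g4 = NOT 1 = 0
g6 = g5 XOR F = 0 XOR 1 = 1
g7 = NOT g6 = NOT 1 = 0
g8 = g1 OR g7 = 1 OR 0 = 1
So g7 = 0 and g8 = 1.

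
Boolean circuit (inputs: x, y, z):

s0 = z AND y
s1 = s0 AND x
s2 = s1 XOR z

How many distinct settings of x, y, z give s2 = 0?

5

s2 = s1 XOR z must be 0, so s1 and z are equal.
Enumerating the 8 input combinations, 5 give s2 = 0 and 3 give s2 = 1.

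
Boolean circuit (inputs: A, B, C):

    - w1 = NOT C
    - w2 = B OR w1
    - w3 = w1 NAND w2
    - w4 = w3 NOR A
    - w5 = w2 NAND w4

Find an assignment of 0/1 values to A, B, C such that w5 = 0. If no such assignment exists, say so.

A=0, B=1, C=0

Check with A=0, B=1, C=0:
w1 = NOT C = NOT 0 = 1
w2 = B OR w1 = 1 OR 1 = 1
w3 = w1 NAND w2 = 1 NAND 1 = 0
w4 = w3 NOR A = 0 NOR 0 = 1
w5 = w2 NAND w4 = 1 NAND 1 = 0
So w5 = 0 as required.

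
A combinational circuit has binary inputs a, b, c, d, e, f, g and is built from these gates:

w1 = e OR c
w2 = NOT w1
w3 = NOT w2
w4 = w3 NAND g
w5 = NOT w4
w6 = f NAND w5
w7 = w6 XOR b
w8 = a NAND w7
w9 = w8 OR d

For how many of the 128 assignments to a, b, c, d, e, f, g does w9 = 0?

16

w9 = w8 OR d must be 0, so both w8 = 0 and d = 0.
w8 = a NAND w7 must be 0, so both a = 1 and w7 = 1.
w7 = w6 XOR b must be 1, so w6 and b differ.
Enumerating the 128 input combinations, 16 give w9 = 0 and 112 give w9 = 1.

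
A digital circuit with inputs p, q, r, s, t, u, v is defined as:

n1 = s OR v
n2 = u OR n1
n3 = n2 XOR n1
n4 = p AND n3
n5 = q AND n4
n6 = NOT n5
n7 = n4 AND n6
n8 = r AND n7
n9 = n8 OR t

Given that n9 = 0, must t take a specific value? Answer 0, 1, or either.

0

n9 = n8 OR t must be 0, so both n8 = 0 and t = 0.
n8 = r AND n7 must be 0, so at least one of r, n7 is 0.
Every assignment with n9 = 0 has t = 0; there are 63 such assignment(s).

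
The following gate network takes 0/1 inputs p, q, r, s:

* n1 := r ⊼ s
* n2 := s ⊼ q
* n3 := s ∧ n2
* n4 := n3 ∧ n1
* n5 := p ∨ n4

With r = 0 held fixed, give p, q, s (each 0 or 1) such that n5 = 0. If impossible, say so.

p=0 q=1 s=1

n5 = p ∨ n4 must be 0, so both p = 0 and n4 = 0.
Check with r = 0 and p=0, q=1, s=1:
n1 = r ⊼ s = 0 ⊼ 1 = 1
n2 = s ⊼ q = 1 ⊼ 1 = 0
n3 = s ∧ n2 = 1 ∧ 0 = 0
n4 = n3 ∧ n1 = 0 ∧ 1 = 0
n5 = p ∨ n4 = 0 ∨ 0 = 0
So n5 = 0.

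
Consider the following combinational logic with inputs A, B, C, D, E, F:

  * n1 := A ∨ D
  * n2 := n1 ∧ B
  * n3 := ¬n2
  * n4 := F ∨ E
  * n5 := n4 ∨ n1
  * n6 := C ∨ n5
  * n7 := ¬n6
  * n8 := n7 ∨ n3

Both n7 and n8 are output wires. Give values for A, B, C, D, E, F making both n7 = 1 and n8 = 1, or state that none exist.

Check with A=0, B=0, C=0, D=0, E=0, F=0:
n1 = A ∨ D = 0 ∨ 0 = 0
n2 = n1 ∧ B = 0 ∧ 0 = 0
n3 = ¬n2 = ¬0 = 1
n4 = F ∨ E = 0 ∨ 0 = 0
n5 = n4 ∨ n1 = 0 ∨ 0 = 0
n6 = C ∨ n5 = 0 ∨ 0 = 0
n7 = ¬n6 = ¬0 = 1
n8 = n7 ∨ n3 = 1 ∨ 1 = 1
So n7 = 1 and n8 = 1.

A=0, B=0, C=0, D=0, E=0, F=0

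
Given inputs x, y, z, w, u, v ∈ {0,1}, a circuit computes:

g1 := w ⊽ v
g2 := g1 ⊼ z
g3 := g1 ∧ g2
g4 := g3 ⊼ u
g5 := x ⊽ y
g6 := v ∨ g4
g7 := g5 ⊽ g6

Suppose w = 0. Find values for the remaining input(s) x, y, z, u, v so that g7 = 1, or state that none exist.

x=0, y=1, z=0, u=1, v=0

g7 = g5 ⊽ g6 must be 1, so both g5 = 0 and g6 = 0.
Check with w = 0 and x=0, y=1, z=0, u=1, v=0:
g1 = w ⊽ v = 0 ⊽ 0 = 1
g2 = g1 ⊼ z = 1 ⊼ 0 = 1
g3 = g1 ∧ g2 = 1 ∧ 1 = 1
g4 = g3 ⊼ u = 1 ⊼ 1 = 0
g5 = x ⊽ y = 0 ⊽ 1 = 0
g6 = v ∨ g4 = 0 ∨ 0 = 0
g7 = g5 ⊽ g6 = 0 ⊽ 0 = 1
So g7 = 1.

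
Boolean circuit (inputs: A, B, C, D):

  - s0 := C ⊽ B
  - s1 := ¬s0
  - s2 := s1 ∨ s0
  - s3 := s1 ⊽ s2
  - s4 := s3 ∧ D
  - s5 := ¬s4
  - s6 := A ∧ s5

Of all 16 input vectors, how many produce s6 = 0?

s6 = A ∧ s5 must be 0, so at least one of A, s5 is 0.
Enumerating the 16 input combinations, 8 give s6 = 0 and 8 give s6 = 1.

8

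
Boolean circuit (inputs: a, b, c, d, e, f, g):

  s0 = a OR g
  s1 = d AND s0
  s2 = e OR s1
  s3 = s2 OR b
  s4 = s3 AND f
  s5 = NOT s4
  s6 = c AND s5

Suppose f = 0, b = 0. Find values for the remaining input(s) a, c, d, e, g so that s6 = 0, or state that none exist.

a=1 c=0 d=1 e=0 g=0

s6 = c AND s5 must be 0, so at least one of c, s5 is 0.
Check with f = 0, b = 0 and a=1, c=0, d=1, e=0, g=0:
s0 = a OR g = 1 OR 0 = 1
s1 = d AND s0 = 1 AND 1 = 1
s2 = e OR s1 = 0 OR 1 = 1
s3 = s2 OR b = 1 OR 0 = 1
s4 = s3 AND f = 1 AND 0 = 0
s5 = NOT s4 = NOT 0 = 1
s6 = c AND s5 = 0 AND 1 = 0
So s6 = 0.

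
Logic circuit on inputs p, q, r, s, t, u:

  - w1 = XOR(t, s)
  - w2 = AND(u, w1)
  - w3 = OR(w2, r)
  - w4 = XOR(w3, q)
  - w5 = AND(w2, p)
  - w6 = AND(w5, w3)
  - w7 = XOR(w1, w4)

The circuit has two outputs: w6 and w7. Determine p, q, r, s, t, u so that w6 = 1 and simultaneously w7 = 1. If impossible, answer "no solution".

Check with p=1 q=1 r=1 s=0 t=1 u=1:
w1 = XOR(t, s) = XOR(1, 0) = 1
w2 = AND(u, w1) = AND(1, 1) = 1
w3 = OR(w2, r) = OR(1, 1) = 1
w4 = XOR(w3, q) = XOR(1, 1) = 0
w5 = AND(w2, p) = AND(1, 1) = 1
w6 = AND(w5, w3) = AND(1, 1) = 1
w7 = XOR(w1, w4) = XOR(1, 0) = 1
So w6 = 1 and w7 = 1.

p=1 q=1 r=1 s=0 t=1 u=1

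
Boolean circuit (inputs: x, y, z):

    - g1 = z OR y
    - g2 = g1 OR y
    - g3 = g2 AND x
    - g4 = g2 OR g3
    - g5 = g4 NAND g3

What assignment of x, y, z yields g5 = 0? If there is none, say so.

x=1, y=1, z=1

Check with x=1, y=1, z=1:
g1 = z OR y = 1 OR 1 = 1
g2 = g1 OR y = 1 OR 1 = 1
g3 = g2 AND x = 1 AND 1 = 1
g4 = g2 OR g3 = 1 OR 1 = 1
g5 = g4 NAND g3 = 1 NAND 1 = 0
So g5 = 0 as required.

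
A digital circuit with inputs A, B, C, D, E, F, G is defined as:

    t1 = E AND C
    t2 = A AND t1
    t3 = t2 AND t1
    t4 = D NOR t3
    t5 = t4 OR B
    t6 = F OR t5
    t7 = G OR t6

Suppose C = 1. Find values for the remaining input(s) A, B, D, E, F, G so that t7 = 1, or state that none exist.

A=1, B=0, D=0, E=0, F=0, G=0

t7 = G OR t6 must be 1, so at least one of G, t6 is 1.
Check with C = 1 and A=1, B=0, D=0, E=0, F=0, G=0:
t1 = E AND C = 0 AND 1 = 0
t2 = A AND t1 = 1 AND 0 = 0
t3 = t2 AND t1 = 0 AND 0 = 0
t4 = D NOR t3 = 0 NOR 0 = 1
t5 = t4 OR B = 1 OR 0 = 1
t6 = F OR t5 = 0 OR 1 = 1
t7 = G OR t6 = 0 OR 1 = 1
So t7 = 1.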